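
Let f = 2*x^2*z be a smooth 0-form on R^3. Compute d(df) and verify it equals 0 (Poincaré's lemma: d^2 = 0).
d(df) = 0

Step 1: df = sum_i (∂f/∂x_i) dx_i = (4*x*z) dx + (0) dy + (2*x^2) dz.
Step 2: Apply d again. Using the 1-form formula, the coefficient of dx ∧ dy in d(df) is ∂^2 f/∂x ∂y - ∂^2 f/∂y ∂x = (0) - (0) = 0 (equality of mixed partials for smooth f).
Similarly for dx ∧ dz and dy ∧ dz — all coefficients vanish. So d(df) = 0.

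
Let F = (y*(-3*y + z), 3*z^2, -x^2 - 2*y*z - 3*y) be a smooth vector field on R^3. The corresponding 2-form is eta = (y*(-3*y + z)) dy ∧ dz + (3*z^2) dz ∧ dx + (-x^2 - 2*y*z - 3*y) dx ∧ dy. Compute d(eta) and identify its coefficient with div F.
d(eta) = (-2*y) dx ∧ dy ∧ dz; div F = -2*y

For a 2-form in R^3 of the form above, applying d gives a 3-form with coefficient ∂P/∂x + ∂Q/∂y + ∂R/∂z:
  ∂P/∂x = 0
  ∂Q/∂y = 0
  ∂R/∂z = -2*y
Sum = -2*y, which is exactly div F.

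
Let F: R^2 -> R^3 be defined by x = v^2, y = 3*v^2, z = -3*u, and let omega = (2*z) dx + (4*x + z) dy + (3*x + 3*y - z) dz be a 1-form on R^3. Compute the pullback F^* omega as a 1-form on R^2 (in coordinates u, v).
F^* omega = (-9*u - 36*v^2) du + (-30*u*v + 24*v^3) dv

Using F^*(f dg) = (f ∘ F) d(g ∘ F), substitute each coordinate x_i by F_i(u, v) in f_i, and replace dx_i by d F_i = (∂F_i/∂u) du + (∂F_i/∂v) dv.
  For the x component: f_1(F) = -6*u; d F_1 = (0) du + (2*v) dv
  For the y component: f_2(F) = -3*u + 4*v^2; d F_2 = (0) du + (6*v) dv
  For the z component: f_3(F) = 3*u + 12*v^2; d F_3 = (-3) du + (0) dv
Combining and collecting du, dv coefficients:
  coeff of du: -9*u - 36*v^2
  coeff of dv: -30*u*v + 24*v^3
F^* omega = (-9*u - 36*v^2) du + (-30*u*v + 24*v^3) dv.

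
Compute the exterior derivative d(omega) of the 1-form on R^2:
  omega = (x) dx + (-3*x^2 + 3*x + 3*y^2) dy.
d(omega) = (3 - 6*x) dx ∧ dy

For a 1-form omega = sum_i f_i dx_i, the exterior derivative is
  d(omega) = sum_{i < j} (∂f_j/∂x_i - ∂f_i/∂x_j) dx_i ∧ dx_j.
  coefficient of dx ∧ dy: ∂f_2/∂x - ∂f_1/∂y = ∂(-3*x^2 + 3*x + 3*y^2)/∂x - ∂(x)/∂y = 3 - 6*x
Assembling: d(omega) = (3 - 6*x) dx ∧ dy.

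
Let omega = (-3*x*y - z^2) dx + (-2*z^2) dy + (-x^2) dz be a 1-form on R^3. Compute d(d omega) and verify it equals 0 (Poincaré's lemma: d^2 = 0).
d(d omega) = 0

Step 1: d omega = sum_{i<j} (∂f_j/∂x_i - ∂f_i/∂x_j) dx_i ∧ dx_j:
  coeff of dx ∧ dy: 3*x
  coeff of dx ∧ dz: -2*x + 2*z
  coeff of dy ∧ dz: 4*z
Step 2: Apply d again to each 2-form coefficient. The only possible 3-form in R^3 is dx ∧ dy ∧ dz, with coefficient
  ∂(coeff of dy∧dz)/∂x - ∂(coeff of dx∧dz)/∂y + ∂(coeff of dx∧dy)/∂z
  = ∂/∂x (4*z) - ∂/∂y (-2*x + 2*z) + ∂/∂z (3*x).
Each of these terms simplifies to sums of mixed partials that cancel in pairs. The result is 0 (by equality of mixed partials for smooth functions — Schwarz / Clairaut).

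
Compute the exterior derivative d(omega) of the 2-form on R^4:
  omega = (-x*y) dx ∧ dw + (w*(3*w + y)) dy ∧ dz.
d(omega) = (x) dx ∧ dy ∧ dw + (6*w + y) dy ∧ dz ∧ dw

For a 2-form omega = sum_{i<j} g_{ij} dx_i ∧ dx_j, the exterior derivative is
  d(omega) = sum_{i<j} d(g_{ij}) ∧ dx_i ∧ dx_j = sum_{i<j, k} (∂g_{ij}/∂x_k) dx_k ∧ dx_i ∧ dx_j.
Expand each term, using dx_k ∧ dx_i ∧ dx_j = sgn(permutation) dx_{(a)} ∧ dx_{(b)} ∧ dx_{(c)} with (a < b < c) sorted:
  d(-x*y) includes (∂/∂y)(-x*y) dy = (-x) dy, which multiplied by dx ∧ dw gives (x) dx ∧ dy ∧ dw
  d(w*(3*w + y)) includes (∂/∂w)(w*(3*w + y)) dw = (6*w + y) dw, which multiplied by dy ∧ dz gives (6*w + y) dy ∧ dz ∧ dw
Collecting like 3-forms: d(omega) = (x) dx ∧ dy ∧ dw + (6*w + y) dy ∧ dz ∧ dw.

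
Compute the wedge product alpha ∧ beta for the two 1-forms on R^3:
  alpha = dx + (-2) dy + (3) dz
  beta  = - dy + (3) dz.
alpha ∧ beta = (-1) dx ∧ dy + (3) dx ∧ dz + (-3) dy ∧ dz

Distribute the wedge, using dx_i ∧ dx_j = -dx_j ∧ dx_i and dx_i ∧ dx_i = 0. For each pair (i, j) with i < j, the coefficient of dx_i ∧ dx_j in alpha ∧ beta is (alpha_i * beta_j - alpha_j * beta_i). Collecting: alpha ∧ beta = (-1) dx ∧ dy + (3) dx ∧ dz + (-3) dy ∧ dz.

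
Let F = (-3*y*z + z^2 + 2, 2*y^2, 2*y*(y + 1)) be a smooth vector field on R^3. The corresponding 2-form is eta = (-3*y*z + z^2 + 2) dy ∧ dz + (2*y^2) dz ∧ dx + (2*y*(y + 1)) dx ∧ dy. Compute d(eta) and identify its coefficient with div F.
d(eta) = (4*y) dx ∧ dy ∧ dz; div F = 4*y

For a 2-form in R^3 of the form above, applying d gives a 3-form with coefficient ∂P/∂x + ∂Q/∂y + ∂R/∂z:
  ∂P/∂x = 0
  ∂Q/∂y = 4*y
  ∂R/∂z = 0
Sum = 4*y, which is exactly div F.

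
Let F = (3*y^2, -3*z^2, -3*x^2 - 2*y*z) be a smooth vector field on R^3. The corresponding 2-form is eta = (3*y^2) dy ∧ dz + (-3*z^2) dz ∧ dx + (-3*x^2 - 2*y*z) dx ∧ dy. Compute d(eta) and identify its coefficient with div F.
d(eta) = (-2*y) dx ∧ dy ∧ dz; div F = -2*y

For a 2-form in R^3 of the form above, applying d gives a 3-form with coefficient ∂P/∂x + ∂Q/∂y + ∂R/∂z:
  ∂P/∂x = 0
  ∂Q/∂y = 0
  ∂R/∂z = -2*y
Sum = -2*y, which is exactly div F.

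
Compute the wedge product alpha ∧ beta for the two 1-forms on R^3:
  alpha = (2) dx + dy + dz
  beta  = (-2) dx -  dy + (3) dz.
alpha ∧ beta = (8) dx ∧ dz + (4) dy ∧ dz

Distribute the wedge, using dx_i ∧ dx_j = -dx_j ∧ dx_i and dx_i ∧ dx_i = 0. For each pair (i, j) with i < j, the coefficient of dx_i ∧ dx_j in alpha ∧ beta is (alpha_i * beta_j - alpha_j * beta_i). Collecting: alpha ∧ beta = (8) dx ∧ dz + (4) dy ∧ dz.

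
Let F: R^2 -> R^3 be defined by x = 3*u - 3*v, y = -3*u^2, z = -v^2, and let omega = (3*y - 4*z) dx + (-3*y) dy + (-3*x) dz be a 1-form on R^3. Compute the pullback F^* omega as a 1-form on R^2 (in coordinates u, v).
F^* omega = (-54*u^3 - 27*u^2 + 12*v^2) du + (27*u^2 + 18*u*v - 30*v^2) dv

Using F^*(f dg) = (f ∘ F) d(g ∘ F), substitute each coordinate x_i by F_i(u, v) in f_i, and replace dx_i by d F_i = (∂F_i/∂u) du + (∂F_i/∂v) dv.
  For the x component: f_1(F) = -9*u^2 + 4*v^2; d F_1 = (3) du + (-3) dv
  For the y component: f_2(F) = 9*u^2; d F_2 = (-6*u) du + (0) dv
  For the z component: f_3(F) = -9*u + 9*v; d F_3 = (0) du + (-2*v) dv
Combining and collecting du, dv coefficients:
  coeff of du: -54*u^3 - 27*u^2 + 12*v^2
  coeff of dv: 27*u^2 + 18*u*v - 30*v^2
F^* omega = (-54*u^3 - 27*u^2 + 12*v^2) du + (27*u^2 + 18*u*v - 30*v^2) dv.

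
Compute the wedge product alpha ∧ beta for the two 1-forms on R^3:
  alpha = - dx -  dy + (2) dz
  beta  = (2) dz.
alpha ∧ beta = (-2) dx ∧ dz + (-2) dy ∧ dz

Distribute the wedge, using dx_i ∧ dx_j = -dx_j ∧ dx_i and dx_i ∧ dx_i = 0. For each pair (i, j) with i < j, the coefficient of dx_i ∧ dx_j in alpha ∧ beta is (alpha_i * beta_j - alpha_j * beta_i). Collecting: alpha ∧ beta = (-2) dx ∧ dz + (-2) dy ∧ dz.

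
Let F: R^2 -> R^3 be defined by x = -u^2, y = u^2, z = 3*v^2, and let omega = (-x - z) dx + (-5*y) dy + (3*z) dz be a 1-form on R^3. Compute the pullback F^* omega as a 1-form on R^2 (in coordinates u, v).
F^* omega = (6*u*(-2*u^2 + v^2)) du + (54*v^3) dv

Using F^*(f dg) = (f ∘ F) d(g ∘ F), substitute each coordinate x_i by F_i(u, v) in f_i, and replace dx_i by d F_i = (∂F_i/∂u) du + (∂F_i/∂v) dv.
  For the x component: f_1(F) = u^2 - 3*v^2; d F_1 = (-2*u) du + (0) dv
  For the y component: f_2(F) = -5*u^2; d F_2 = (2*u) du + (0) dv
  For the z component: f_3(F) = 9*v^2; d F_3 = (0) du + (6*v) dv
Combining and collecting du, dv coefficients:
  coeff of du: 6*u*(-2*u^2 + v^2)
  coeff of dv: 54*v^3
F^* omega = (6*u*(-2*u^2 + v^2)) du + (54*v^3) dv.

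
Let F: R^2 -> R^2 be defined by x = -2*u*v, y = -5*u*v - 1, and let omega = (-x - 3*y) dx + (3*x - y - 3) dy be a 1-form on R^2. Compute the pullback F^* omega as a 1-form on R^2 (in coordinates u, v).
F^* omega = (v*(-29*u*v + 4)) du + (u*(-29*u*v + 4)) dv

Using F^*(f dg) = (f ∘ F) d(g ∘ F), substitute each coordinate x_i by F_i(u, v) in f_i, and replace dx_i by d F_i = (∂F_i/∂u) du + (∂F_i/∂v) dv.
  For the x component: f_1(F) = 17*u*v + 3; d F_1 = (-2*v) du + (-2*u) dv
  For the y component: f_2(F) = -u*v - 2; d F_2 = (-5*v) du + (-5*u) dv
Combining and collecting du, dv coefficients:
  coeff of du: v*(-29*u*v + 4)
  coeff of dv: u*(-29*u*v + 4)
F^* omega = (v*(-29*u*v + 4)) du + (u*(-29*u*v + 4)) dv.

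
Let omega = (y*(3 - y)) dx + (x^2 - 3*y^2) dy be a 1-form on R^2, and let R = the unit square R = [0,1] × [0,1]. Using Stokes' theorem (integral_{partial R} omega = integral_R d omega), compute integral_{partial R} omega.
integral_(partial R) omega = -1

Stokes: integral_partial_R omega = integral_R d omega with d omega = (∂Q/∂x - ∂P/∂y) dx ∧ dy.
  ∂Q/∂x = 2*x
  ∂P/∂y = 3 - 2*y
  integrand = ∂Q/∂x - ∂P/∂y = 2*x + 2*y - 3.
Integrating over R: integral_0^1 integral_0^1 (2*x + 2*y - 3) dx dy = -1.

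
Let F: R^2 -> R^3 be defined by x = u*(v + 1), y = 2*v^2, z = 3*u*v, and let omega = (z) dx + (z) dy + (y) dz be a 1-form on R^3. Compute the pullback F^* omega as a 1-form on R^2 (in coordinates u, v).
F^* omega = (3*v*(u*v + u + 2*v^2)) du + (3*u*v*(u + 6*v)) dv

Using F^*(f dg) = (f ∘ F) d(g ∘ F), substitute each coordinate x_i by F_i(u, v) in f_i, and replace dx_i by d F_i = (∂F_i/∂u) du + (∂F_i/∂v) dv.
  For the x component: f_1(F) = 3*u*v; d F_1 = (v + 1) du + (u) dv
  For the y component: f_2(F) = 3*u*v; d F_2 = (0) du + (4*v) dv
  For the z component: f_3(F) = 2*v^2; d F_3 = (3*v) du + (3*u) dv
Combining and collecting du, dv coefficients:
  coeff of du: 3*v*(u*v + u + 2*v^2)
  coeff of dv: 3*u*v*(u + 6*v)
F^* omega = (3*v*(u*v + u + 2*v^2)) du + (3*u*v*(u + 6*v)) dv.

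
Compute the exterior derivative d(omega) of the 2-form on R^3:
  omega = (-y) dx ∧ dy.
d(omega) = 0

For a 2-form omega = sum_{i<j} g_{ij} dx_i ∧ dx_j, the exterior derivative is
  d(omega) = sum_{i<j} d(g_{ij}) ∧ dx_i ∧ dx_j = sum_{i<j, k} (∂g_{ij}/∂x_k) dx_k ∧ dx_i ∧ dx_j.
Expand each term, using dx_k ∧ dx_i ∧ dx_j = sgn(permutation) dx_{(a)} ∧ dx_{(b)} ∧ dx_{(c)} with (a < b < c) sorted:

Collecting like 3-forms: d(omega) = 0.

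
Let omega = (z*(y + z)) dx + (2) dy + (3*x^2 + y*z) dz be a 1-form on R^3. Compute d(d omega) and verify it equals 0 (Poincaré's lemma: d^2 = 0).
d(d omega) = 0

Step 1: d omega = sum_{i<j} (∂f_j/∂x_i - ∂f_i/∂x_j) dx_i ∧ dx_j:
  coeff of dx ∧ dy: -z
  coeff of dx ∧ dz: 6*x - y - 2*z
  coeff of dy ∧ dz: z
Step 2: Apply d again to each 2-form coefficient. The only possible 3-form in R^3 is dx ∧ dy ∧ dz, with coefficient
  ∂(coeff of dy∧dz)/∂x - ∂(coeff of dx∧dz)/∂y + ∂(coeff of dx∧dy)/∂z
  = ∂/∂x (z) - ∂/∂y (6*x - y - 2*z) + ∂/∂z (-z).
Each of these terms simplifies to sums of mixed partials that cancel in pairs. The result is 0 (by equality of mixed partials for smooth functions — Schwarz / Clairaut).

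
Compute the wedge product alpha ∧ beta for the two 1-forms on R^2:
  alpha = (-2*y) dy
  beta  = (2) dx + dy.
alpha ∧ beta = (4*y) dx ∧ dy

Distribute the wedge, using dx_i ∧ dx_j = -dx_j ∧ dx_i and dx_i ∧ dx_i = 0. For each pair (i, j) with i < j, the coefficient of dx_i ∧ dx_j in alpha ∧ beta is (alpha_i * beta_j - alpha_j * beta_i). Collecting: alpha ∧ beta = (4*y) dx ∧ dy.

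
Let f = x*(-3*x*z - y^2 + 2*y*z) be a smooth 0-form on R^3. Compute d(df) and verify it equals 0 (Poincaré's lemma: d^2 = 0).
d(df) = 0

Step 1: df = sum_i (∂f/∂x_i) dx_i = (-6*x*z - y^2 + 2*y*z) dx + (2*x*(-y + z)) dy + (x*(-3*x + 2*y)) dz.
Step 2: Apply d again. Using the 1-form formula, the coefficient of dx ∧ dy in d(df) is ∂^2 f/∂x ∂y - ∂^2 f/∂y ∂x = (-2*y + 2*z) - (-2*y + 2*z) = 0 (equality of mixed partials for smooth f).
Similarly for dx ∧ dz and dy ∧ dz — all coefficients vanish. So d(df) = 0.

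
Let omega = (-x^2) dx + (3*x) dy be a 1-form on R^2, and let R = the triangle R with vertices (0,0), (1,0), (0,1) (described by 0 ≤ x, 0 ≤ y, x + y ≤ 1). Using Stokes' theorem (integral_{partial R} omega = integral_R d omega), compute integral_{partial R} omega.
integral_(partial R) omega = 3/2

Stokes: integral_partial_R omega = integral_R d omega with d omega = (∂Q/∂x - ∂P/∂y) dx ∧ dy.
  ∂Q/∂x = 3
  ∂P/∂y = 0
  integrand = ∂Q/∂x - ∂P/∂y = 3.
Integrating over R: integral_0^1 integral_0^{1-x} (3) dy dx = 3/2.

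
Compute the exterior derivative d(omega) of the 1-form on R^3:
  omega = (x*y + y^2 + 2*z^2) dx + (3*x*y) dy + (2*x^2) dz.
d(omega) = (-x + y) dx ∧ dy + (4*x - 4*z) dx ∧ dz

For a 1-form omega = sum_i f_i dx_i, the exterior derivative is
  d(omega) = sum_{i < j} (∂f_j/∂x_i - ∂f_i/∂x_j) dx_i ∧ dx_j.
  coefficient of dx ∧ dy: ∂f_2/∂x - ∂f_1/∂y = ∂(3*x*y)/∂x - ∂(x*y + y^2 + 2*z^2)/∂y = -x + y
  coefficient of dx ∧ dz: ∂f_3/∂x - ∂f_1/∂z = ∂(2*x^2)/∂x - ∂(x*y + y^2 + 2*z^2)/∂z = 4*x - 4*z
Assembling: d(omega) = (-x + y) dx ∧ dy + (4*x - 4*z) dx ∧ dz.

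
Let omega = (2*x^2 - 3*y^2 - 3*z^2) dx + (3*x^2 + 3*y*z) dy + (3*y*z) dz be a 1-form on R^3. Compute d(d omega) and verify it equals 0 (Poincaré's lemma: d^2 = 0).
d(d omega) = 0

Step 1: d omega = sum_{i<j} (∂f_j/∂x_i - ∂f_i/∂x_j) dx_i ∧ dx_j:
  coeff of dx ∧ dy: 6*x + 6*y
  coeff of dx ∧ dz: 6*z
  coeff of dy ∧ dz: -3*y + 3*z
Step 2: Apply d again to each 2-form coefficient. The only possible 3-form in R^3 is dx ∧ dy ∧ dz, with coefficient
  ∂(coeff of dy∧dz)/∂x - ∂(coeff of dx∧dz)/∂y + ∂(coeff of dx∧dy)/∂z
  = ∂/∂x (-3*y + 3*z) - ∂/∂y (6*z) + ∂/∂z (6*x + 6*y).
Each of these terms simplifies to sums of mixed partials that cancel in pairs. The result is 0 (by equality of mixed partials for smooth functions — Schwarz / Clairaut).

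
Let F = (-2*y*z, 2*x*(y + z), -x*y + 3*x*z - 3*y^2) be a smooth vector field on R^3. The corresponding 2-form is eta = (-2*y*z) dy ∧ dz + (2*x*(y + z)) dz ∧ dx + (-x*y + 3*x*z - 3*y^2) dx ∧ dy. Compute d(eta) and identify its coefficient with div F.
d(eta) = (5*x) dx ∧ dy ∧ dz; div F = 5*x

For a 2-form in R^3 of the form above, applying d gives a 3-form with coefficient ∂P/∂x + ∂Q/∂y + ∂R/∂z:
  ∂P/∂x = 0
  ∂Q/∂y = 2*x
  ∂R/∂z = 3*x
Sum = 5*x, which is exactly div F.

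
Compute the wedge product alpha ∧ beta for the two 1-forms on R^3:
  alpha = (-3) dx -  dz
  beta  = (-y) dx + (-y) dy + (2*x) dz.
alpha ∧ beta = (3*y) dx ∧ dy + (-6*x - y) dx ∧ dz + (-y) dy ∧ dz

Distribute the wedge, using dx_i ∧ dx_j = -dx_j ∧ dx_i and dx_i ∧ dx_i = 0. For each pair (i, j) with i < j, the coefficient of dx_i ∧ dx_j in alpha ∧ beta is (alpha_i * beta_j - alpha_j * beta_i). Collecting: alpha ∧ beta = (3*y) dx ∧ dy + (-6*x - y) dx ∧ dz + (-y) dy ∧ dz.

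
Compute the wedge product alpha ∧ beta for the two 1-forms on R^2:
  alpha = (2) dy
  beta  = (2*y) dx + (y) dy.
alpha ∧ beta = (-4*y) dx ∧ dy

Distribute the wedge, using dx_i ∧ dx_j = -dx_j ∧ dx_i and dx_i ∧ dx_i = 0. For each pair (i, j) with i < j, the coefficient of dx_i ∧ dx_j in alpha ∧ beta is (alpha_i * beta_j - alpha_j * beta_i). Collecting: alpha ∧ beta = (-4*y) dx ∧ dy.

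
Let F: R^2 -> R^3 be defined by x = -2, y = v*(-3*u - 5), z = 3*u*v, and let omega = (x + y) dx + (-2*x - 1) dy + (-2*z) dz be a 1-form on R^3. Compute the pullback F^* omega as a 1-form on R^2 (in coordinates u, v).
F^* omega = (9*v*(-2*u*v - 1)) du + (-18*u^2*v - 9*u - 15) dv

Using F^*(f dg) = (f ∘ F) d(g ∘ F), substitute each coordinate x_i by F_i(u, v) in f_i, and replace dx_i by d F_i = (∂F_i/∂u) du + (∂F_i/∂v) dv.
  For the x component: f_1(F) = -3*u*v - 5*v - 2; d F_1 = (0) du + (0) dv
  For the y component: f_2(F) = 3; d F_2 = (-3*v) du + (-3*u - 5) dv
  For the z component: f_3(F) = -6*u*v; d F_3 = (3*v) du + (3*u) dv
Combining and collecting du, dv coefficients:
  coeff of du: 9*v*(-2*u*v - 1)
  coeff of dv: -18*u^2*v - 9*u - 15
F^* omega = (9*v*(-2*u*v - 1)) du + (-18*u^2*v - 9*u - 15) dv.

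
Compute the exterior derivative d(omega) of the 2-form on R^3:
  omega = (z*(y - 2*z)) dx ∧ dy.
d(omega) = (y - 4*z) dx ∧ dy ∧ dz

For a 2-form omega = sum_{i<j} g_{ij} dx_i ∧ dx_j, the exterior derivative is
  d(omega) = sum_{i<j} d(g_{ij}) ∧ dx_i ∧ dx_j = sum_{i<j, k} (∂g_{ij}/∂x_k) dx_k ∧ dx_i ∧ dx_j.
Expand each term, using dx_k ∧ dx_i ∧ dx_j = sgn(permutation) dx_{(a)} ∧ dx_{(b)} ∧ dx_{(c)} with (a < b < c) sorted:
  d(z*(y - 2*z)) includes (∂/∂z)(z*(y - 2*z)) dz = (y - 4*z) dz, which multiplied by dx ∧ dy gives (y - 4*z) dx ∧ dy ∧ dz
Collecting like 3-forms: d(omega) = (y - 4*z) dx ∧ dy ∧ dz.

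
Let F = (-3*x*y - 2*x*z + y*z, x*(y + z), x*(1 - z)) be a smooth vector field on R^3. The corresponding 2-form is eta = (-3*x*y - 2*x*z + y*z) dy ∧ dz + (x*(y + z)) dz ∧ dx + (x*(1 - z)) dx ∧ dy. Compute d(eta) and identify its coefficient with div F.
d(eta) = (-3*y - 2*z) dx ∧ dy ∧ dz; div F = -3*y - 2*z

For a 2-form in R^3 of the form above, applying d gives a 3-form with coefficient ∂P/∂x + ∂Q/∂y + ∂R/∂z:
  ∂P/∂x = -3*y - 2*z
  ∂Q/∂y = x
  ∂R/∂z = -x
Sum = -3*y - 2*z, which is exactly div F.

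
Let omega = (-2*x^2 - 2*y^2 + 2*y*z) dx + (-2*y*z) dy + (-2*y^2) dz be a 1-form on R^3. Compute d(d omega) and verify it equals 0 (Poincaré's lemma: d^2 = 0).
d(d omega) = 0

Step 1: d omega = sum_{i<j} (∂f_j/∂x_i - ∂f_i/∂x_j) dx_i ∧ dx_j:
  coeff of dx ∧ dy: 4*y - 2*z
  coeff of dx ∧ dz: -2*y
  coeff of dy ∧ dz: -2*y
Step 2: Apply d again to each 2-form coefficient. The only possible 3-form in R^3 is dx ∧ dy ∧ dz, with coefficient
  ∂(coeff of dy∧dz)/∂x - ∂(coeff of dx∧dz)/∂y + ∂(coeff of dx∧dy)/∂z
  = ∂/∂x (-2*y) - ∂/∂y (-2*y) + ∂/∂z (4*y - 2*z).
Each of these terms simplifies to sums of mixed partials that cancel in pairs. The result is 0 (by equality of mixed partials for smooth functions — Schwarz / Clairaut).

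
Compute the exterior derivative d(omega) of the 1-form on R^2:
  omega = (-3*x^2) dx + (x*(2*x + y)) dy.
d(omega) = (4*x + y) dx ∧ dy

For a 1-form omega = sum_i f_i dx_i, the exterior derivative is
  d(omega) = sum_{i < j} (∂f_j/∂x_i - ∂f_i/∂x_j) dx_i ∧ dx_j.
  coefficient of dx ∧ dy: ∂f_2/∂x - ∂f_1/∂y = ∂(x*(2*x + y))/∂x - ∂(-3*x^2)/∂y = 4*x + y
Assembling: d(omega) = (4*x + y) dx ∧ dy.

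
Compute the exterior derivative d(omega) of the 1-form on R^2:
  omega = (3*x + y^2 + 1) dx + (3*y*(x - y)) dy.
d(omega) = (y) dx ∧ dy

For a 1-form omega = sum_i f_i dx_i, the exterior derivative is
  d(omega) = sum_{i < j} (∂f_j/∂x_i - ∂f_i/∂x_j) dx_i ∧ dx_j.
  coefficient of dx ∧ dy: ∂f_2/∂x - ∂f_1/∂y = ∂(3*y*(x - y))/∂x - ∂(3*x + y^2 + 1)/∂y = y
Assembling: d(omega) = (y) dx ∧ dy.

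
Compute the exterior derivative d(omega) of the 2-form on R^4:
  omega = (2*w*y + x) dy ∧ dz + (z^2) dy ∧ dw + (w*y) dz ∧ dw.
d(omega) = (1) dx ∧ dy ∧ dz + (w + 2*y - 2*z) dy ∧ dz ∧ dw

For a 2-form omega = sum_{i<j} g_{ij} dx_i ∧ dx_j, the exterior derivative is
  d(omega) = sum_{i<j} d(g_{ij}) ∧ dx_i ∧ dx_j = sum_{i<j, k} (∂g_{ij}/∂x_k) dx_k ∧ dx_i ∧ dx_j.
Expand each term, using dx_k ∧ dx_i ∧ dx_j = sgn(permutation) dx_{(a)} ∧ dx_{(b)} ∧ dx_{(c)} with (a < b < c) sorted:
  d(2*w*y + x) includes (∂/∂x)(2*w*y + x) dx = (1) dx, which multiplied by dy ∧ dz gives (1) dx ∧ dy ∧ dz
  d(2*w*y + x) includes (∂/∂w)(2*w*y + x) dw = (2*y) dw, which multiplied by dy ∧ dz gives (2*y) dy ∧ dz ∧ dw
  d(z^2) includes (∂/∂z)(z^2) dz = (2*z) dz, which multiplied by dy ∧ dw gives (-2*z) dy ∧ dz ∧ dw
  d(w*y) includes (∂/∂y)(w*y) dy = (w) dy, which multiplied by dz ∧ dw gives (w) dy ∧ dz ∧ dw
Collecting like 3-forms: d(omega) = (1) dx ∧ dy ∧ dz + (w + 2*y - 2*z) dy ∧ dz ∧ dw.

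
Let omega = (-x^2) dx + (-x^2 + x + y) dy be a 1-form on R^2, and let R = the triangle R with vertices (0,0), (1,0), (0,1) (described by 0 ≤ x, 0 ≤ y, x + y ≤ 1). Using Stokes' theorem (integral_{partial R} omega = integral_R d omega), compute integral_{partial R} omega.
integral_(partial R) omega = 1/6

Stokes: integral_partial_R omega = integral_R d omega with d omega = (∂Q/∂x - ∂P/∂y) dx ∧ dy.
  ∂Q/∂x = 1 - 2*x
  ∂P/∂y = 0
  integrand = ∂Q/∂x - ∂P/∂y = 1 - 2*x.
Integrating over R: integral_0^1 integral_0^{1-x} (1 - 2*x) dy dx = 1/6.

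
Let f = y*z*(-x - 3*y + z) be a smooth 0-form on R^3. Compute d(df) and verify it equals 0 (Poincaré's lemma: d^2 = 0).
d(df) = 0

Step 1: df = sum_i (∂f/∂x_i) dx_i = (-y*z) dx + (z*(-x - 6*y + z)) dy + (y*(-x - 3*y + 2*z)) dz.
Step 2: Apply d again. Using the 1-form formula, the coefficient of dx ∧ dy in d(df) is ∂^2 f/∂x ∂y - ∂^2 f/∂y ∂x = (-z) - (-z) = 0 (equality of mixed partials for smooth f).
Similarly for dx ∧ dz and dy ∧ dz — all coefficients vanish. So d(df) = 0.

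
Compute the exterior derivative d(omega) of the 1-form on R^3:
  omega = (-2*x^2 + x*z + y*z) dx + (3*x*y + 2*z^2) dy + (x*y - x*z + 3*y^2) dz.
d(omega) = (3*y - z) dx ∧ dy + (-x - z) dx ∧ dz + (x + 6*y - 4*z) dy ∧ dz

For a 1-form omega = sum_i f_i dx_i, the exterior derivative is
  d(omega) = sum_{i < j} (∂f_j/∂x_i - ∂f_i/∂x_j) dx_i ∧ dx_j.
  coefficient of dx ∧ dy: ∂f_2/∂x - ∂f_1/∂y = ∂(3*x*y + 2*z^2)/∂x - ∂(-2*x^2 + x*z + y*z)/∂y = 3*y - z
  coefficient of dx ∧ dz: ∂f_3/∂x - ∂f_1/∂z = ∂(x*y - x*z + 3*y^2)/∂x - ∂(-2*x^2 + x*z + y*z)/∂z = -x - z
  coefficient of dy ∧ dz: ∂f_3/∂y - ∂f_2/∂z = ∂(x*y - x*z + 3*y^2)/∂y - ∂(3*x*y + 2*z^2)/∂z = x + 6*y - 4*z
Assembling: d(omega) = (3*y - z) dx ∧ dy + (-x - z) dx ∧ dz + (x + 6*y - 4*z) dy ∧ dz.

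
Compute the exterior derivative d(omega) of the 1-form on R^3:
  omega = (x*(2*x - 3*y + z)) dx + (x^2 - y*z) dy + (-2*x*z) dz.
d(omega) = (5*x) dx ∧ dy + (-x - 2*z) dx ∧ dz + (y) dy ∧ dz

For a 1-form omega = sum_i f_i dx_i, the exterior derivative is
  d(omega) = sum_{i < j} (∂f_j/∂x_i - ∂f_i/∂x_j) dx_i ∧ dx_j.
  coefficient of dx ∧ dy: ∂f_2/∂x - ∂f_1/∂y = ∂(x^2 - y*z)/∂x - ∂(x*(2*x - 3*y + z))/∂y = 5*x
  coefficient of dx ∧ dz: ∂f_3/∂x - ∂f_1/∂z = ∂(-2*x*z)/∂x - ∂(x*(2*x - 3*y + z))/∂z = -x - 2*z
  coefficient of dy ∧ dz: ∂f_3/∂y - ∂f_2/∂z = ∂(-2*x*z)/∂y - ∂(x^2 - y*z)/∂z = y
Assembling: d(omega) = (5*x) dx ∧ dy + (-x - 2*z) dx ∧ dz + (y) dy ∧ dz.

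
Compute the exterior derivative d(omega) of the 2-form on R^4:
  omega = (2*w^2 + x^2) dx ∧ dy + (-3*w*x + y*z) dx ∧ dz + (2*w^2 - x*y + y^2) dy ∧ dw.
d(omega) = (4*w - y) dx ∧ dy ∧ dw + (-z) dx ∧ dy ∧ dz + (-3*x) dx ∧ dz ∧ dw

For a 2-form omega = sum_{i<j} g_{ij} dx_i ∧ dx_j, the exterior derivative is
  d(omega) = sum_{i<j} d(g_{ij}) ∧ dx_i ∧ dx_j = sum_{i<j, k} (∂g_{ij}/∂x_k) dx_k ∧ dx_i ∧ dx_j.
Expand each term, using dx_k ∧ dx_i ∧ dx_j = sgn(permutation) dx_{(a)} ∧ dx_{(b)} ∧ dx_{(c)} with (a < b < c) sorted:
  d(2*w^2 + x^2) includes (∂/∂w)(2*w^2 + x^2) dw = (4*w) dw, which multiplied by dx ∧ dy gives (4*w) dx ∧ dy ∧ dw
  d(-3*w*x + y*z) includes (∂/∂y)(-3*w*x + y*z) dy = (z) dy, which multiplied by dx ∧ dz gives (-z) dx ∧ dy ∧ dz
  d(-3*w*x + y*z) includes (∂/∂w)(-3*w*x + y*z) dw = (-3*x) dw, which multiplied by dx ∧ dz gives (-3*x) dx ∧ dz ∧ dw
  d(2*w^2 - x*y + y^2) includes (∂/∂x)(2*w^2 - x*y + y^2) dx = (-y) dx, which multiplied by dy ∧ dw gives (-y) dx ∧ dy ∧ dw
Collecting like 3-forms: d(omega) = (4*w - y) dx ∧ dy ∧ dw + (-z) dx ∧ dy ∧ dz + (-3*x) dx ∧ dz ∧ dw.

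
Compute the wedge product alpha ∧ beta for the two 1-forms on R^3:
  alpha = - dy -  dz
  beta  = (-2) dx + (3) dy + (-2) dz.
alpha ∧ beta = (-2) dx ∧ dy + (5) dy ∧ dz + (-2) dx ∧ dz

Distribute the wedge, using dx_i ∧ dx_j = -dx_j ∧ dx_i and dx_i ∧ dx_i = 0. For each pair (i, j) with i < j, the coefficient of dx_i ∧ dx_j in alpha ∧ beta is (alpha_i * beta_j - alpha_j * beta_i). Collecting: alpha ∧ beta = (-2) dx ∧ dy + (5) dy ∧ dz + (-2) dx ∧ dz.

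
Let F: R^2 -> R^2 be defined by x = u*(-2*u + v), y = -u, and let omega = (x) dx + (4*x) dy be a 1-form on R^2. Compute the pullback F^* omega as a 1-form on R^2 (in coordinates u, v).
F^* omega = (u*(8*u^2 - 6*u*v + 8*u + v^2 - 4*v)) du + (u^2*(-2*u + v)) dv

Using F^*(f dg) = (f ∘ F) d(g ∘ F), substitute each coordinate x_i by F_i(u, v) in f_i, and replace dx_i by d F_i = (∂F_i/∂u) du + (∂F_i/∂v) dv.
  For the x component: f_1(F) = u*(-2*u + v); d F_1 = (-4*u + v) du + (u) dv
  For the y component: f_2(F) = 4*u*(-2*u + v); d F_2 = (-1) du + (0) dv
Combining and collecting du, dv coefficients:
  coeff of du: u*(8*u^2 - 6*u*v + 8*u + v^2 - 4*v)
  coeff of dv: u^2*(-2*u + v)
F^* omega = (u*(8*u^2 - 6*u*v + 8*u + v^2 - 4*v)) du + (u^2*(-2*u + v)) dv.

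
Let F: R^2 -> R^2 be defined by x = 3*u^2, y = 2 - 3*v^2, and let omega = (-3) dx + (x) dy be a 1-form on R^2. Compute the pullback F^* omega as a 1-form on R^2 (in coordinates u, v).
F^* omega = (-18*u) du + (-18*u^2*v) dv

Using F^*(f dg) = (f ∘ F) d(g ∘ F), substitute each coordinate x_i by F_i(u, v) in f_i, and replace dx_i by d F_i = (∂F_i/∂u) du + (∂F_i/∂v) dv.
  For the x component: f_1(F) = -3; d F_1 = (6*u) du + (0) dv
  For the y component: f_2(F) = 3*u^2; d F_2 = (0) du + (-6*v) dv
Combining and collecting du, dv coefficients:
  coeff of du: -18*u
  coeff of dv: -18*u^2*v
F^* omega = (-18*u) du + (-18*u^2*v) dv.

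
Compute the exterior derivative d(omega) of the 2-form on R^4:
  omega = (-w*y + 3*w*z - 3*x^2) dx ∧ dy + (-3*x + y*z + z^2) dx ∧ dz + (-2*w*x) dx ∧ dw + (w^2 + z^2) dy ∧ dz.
d(omega) = (3*w - z) dx ∧ dy ∧ dz + (-y + 3*z) dx ∧ dy ∧ dw + (2*w) dy ∧ dz ∧ dw

For a 2-form omega = sum_{i<j} g_{ij} dx_i ∧ dx_j, the exterior derivative is
  d(omega) = sum_{i<j} d(g_{ij}) ∧ dx_i ∧ dx_j = sum_{i<j, k} (∂g_{ij}/∂x_k) dx_k ∧ dx_i ∧ dx_j.
Expand each term, using dx_k ∧ dx_i ∧ dx_j = sgn(permutation) dx_{(a)} ∧ dx_{(b)} ∧ dx_{(c)} with (a < b < c) sorted:
  d(-w*y + 3*w*z - 3*x^2) includes (∂/∂z)(-w*y + 3*w*z - 3*x^2) dz = (3*w) dz, which multiplied by dx ∧ dy gives (3*w) dx ∧ dy ∧ dz
  d(-w*y + 3*w*z - 3*x^2) includes (∂/∂w)(-w*y + 3*w*z - 3*x^2) dw = (-y + 3*z) dw, which multiplied by dx ∧ dy gives (-y + 3*z) dx ∧ dy ∧ dw
  d(-3*x + y*z + z^2) includes (∂/∂y)(-3*x + y*z + z^2) dy = (z) dy, which multiplied by dx ∧ dz gives (-z) dx ∧ dy ∧ dz
  d(w^2 + z^2) includes (∂/∂w)(w^2 + z^2) dw = (2*w) dw, which multiplied by dy ∧ dz gives (2*w) dy ∧ dz ∧ dw
Collecting like 3-forms: d(omega) = (3*w - z) dx ∧ dy ∧ dz + (-y + 3*z) dx ∧ dy ∧ dw + (2*w) dy ∧ dz ∧ dw.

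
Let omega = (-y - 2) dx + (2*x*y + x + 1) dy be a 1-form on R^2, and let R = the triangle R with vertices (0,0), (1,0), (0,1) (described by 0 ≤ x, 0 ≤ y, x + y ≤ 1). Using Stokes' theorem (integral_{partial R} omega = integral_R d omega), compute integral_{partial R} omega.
integral_(partial R) omega = 4/3

Stokes: integral_partial_R omega = integral_R d omega with d omega = (∂Q/∂x - ∂P/∂y) dx ∧ dy.
  ∂Q/∂x = 2*y + 1
  ∂P/∂y = -1
  integrand = ∂Q/∂x - ∂P/∂y = 2*y + 2.
Integrating over R: integral_0^1 integral_0^{1-x} (2*y + 2) dy dx = 4/3.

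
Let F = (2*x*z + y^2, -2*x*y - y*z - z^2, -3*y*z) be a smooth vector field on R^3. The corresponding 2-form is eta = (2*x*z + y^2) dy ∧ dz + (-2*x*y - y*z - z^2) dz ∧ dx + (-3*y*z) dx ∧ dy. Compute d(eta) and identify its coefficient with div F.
d(eta) = (-2*x - 3*y + z) dx ∧ dy ∧ dz; div F = -2*x - 3*y + z

For a 2-form in R^3 of the form above, applying d gives a 3-form with coefficient ∂P/∂x + ∂Q/∂y + ∂R/∂z:
  ∂P/∂x = 2*z
  ∂Q/∂y = -2*x - z
  ∂R/∂z = -3*y
Sum = -2*x - 3*y + z, which is exactly div F.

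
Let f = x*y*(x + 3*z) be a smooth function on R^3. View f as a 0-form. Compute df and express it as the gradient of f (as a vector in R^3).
df = (y*(2*x + 3*z)) dx + (x*(x + 3*z)) dy + (3*x*y) dz; grad f = (y*(2*x + 3*z), x*(x + 3*z), 3*x*y)

For a 0-form f, d f = (∂f/∂x) dx + (∂f/∂y) dy + (∂f/∂z) dz. The components of the vector representation are exactly the entries of grad f in Cartesian coordinates:
  ∂f/∂x = y*(2*x + 3*z)
  ∂f/∂y = x*(x + 3*z)
  ∂f/∂z = 3*x*y.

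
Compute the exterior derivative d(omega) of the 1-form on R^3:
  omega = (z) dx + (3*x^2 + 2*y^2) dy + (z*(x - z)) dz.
d(omega) = (6*x) dx ∧ dy + (z - 1) dx ∧ dz

For a 1-form omega = sum_i f_i dx_i, the exterior derivative is
  d(omega) = sum_{i < j} (∂f_j/∂x_i - ∂f_i/∂x_j) dx_i ∧ dx_j.
  coefficient of dx ∧ dy: ∂f_2/∂x - ∂f_1/∂y = ∂(3*x^2 + 2*y^2)/∂x - ∂(z)/∂y = 6*x
  coefficient of dx ∧ dz: ∂f_3/∂x - ∂f_1/∂z = ∂(z*(x - z))/∂x - ∂(z)/∂z = z - 1
Assembling: d(omega) = (6*x) dx ∧ dy + (z - 1) dx ∧ dz.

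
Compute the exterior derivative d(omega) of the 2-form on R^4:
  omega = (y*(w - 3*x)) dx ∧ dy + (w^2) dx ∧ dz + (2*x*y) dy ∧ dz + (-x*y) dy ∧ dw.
d(omega) = (2*w) dx ∧ dz ∧ dw + (2*y) dx ∧ dy ∧ dz

For a 2-form omega = sum_{i<j} g_{ij} dx_i ∧ dx_j, the exterior derivative is
  d(omega) = sum_{i<j} d(g_{ij}) ∧ dx_i ∧ dx_j = sum_{i<j, k} (∂g_{ij}/∂x_k) dx_k ∧ dx_i ∧ dx_j.
Expand each term, using dx_k ∧ dx_i ∧ dx_j = sgn(permutation) dx_{(a)} ∧ dx_{(b)} ∧ dx_{(c)} with (a < b < c) sorted:
  d(y*(w - 3*x)) includes (∂/∂w)(y*(w - 3*x)) dw = (y) dw, which multiplied by dx ∧ dy gives (y) dx ∧ dy ∧ dw
  d(w^2) includes (∂/∂w)(w^2) dw = (2*w) dw, which multiplied by dx ∧ dz gives (2*w) dx ∧ dz ∧ dw
  d(2*x*y) includes (∂/∂x)(2*x*y) dx = (2*y) dx, which multiplied by dy ∧ dz gives (2*y) dx ∧ dy ∧ dz
  d(-x*y) includes (∂/∂x)(-x*y) dx = (-y) dx, which multiplied by dy ∧ dw gives (-y) dx ∧ dy ∧ dw
Collecting like 3-forms: d(omega) = (2*w) dx ∧ dz ∧ dw + (2*y) dx ∧ dy ∧ dz.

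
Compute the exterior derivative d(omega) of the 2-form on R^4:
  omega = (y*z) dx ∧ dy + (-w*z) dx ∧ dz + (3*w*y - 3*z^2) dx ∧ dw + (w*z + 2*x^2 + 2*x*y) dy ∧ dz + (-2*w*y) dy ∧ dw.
d(omega) = (4*x + 3*y) dx ∧ dy ∧ dz + (5*z) dx ∧ dz ∧ dw + (-3*w) dx ∧ dy ∧ dw + (z) dy ∧ dz ∧ dw

For a 2-form omega = sum_{i<j} g_{ij} dx_i ∧ dx_j, the exterior derivative is
  d(omega) = sum_{i<j} d(g_{ij}) ∧ dx_i ∧ dx_j = sum_{i<j, k} (∂g_{ij}/∂x_k) dx_k ∧ dx_i ∧ dx_j.
Expand each term, using dx_k ∧ dx_i ∧ dx_j = sgn(permutation) dx_{(a)} ∧ dx_{(b)} ∧ dx_{(c)} with (a < b < c) sorted:
  d(y*z) includes (∂/∂z)(y*z) dz = (y) dz, which multiplied by dx ∧ dy gives (y) dx ∧ dy ∧ dz
  d(-w*z) includes (∂/∂w)(-w*z) dw = (-z) dw, which multiplied by dx ∧ dz gives (-z) dx ∧ dz ∧ dw
  d(3*w*y - 3*z^2) includes (∂/∂y)(3*w*y - 3*z^2) dy = (3*w) dy, which multiplied by dx ∧ dw gives (-3*w) dx ∧ dy ∧ dw
  d(3*w*y - 3*z^2) includes (∂/∂z)(3*w*y - 3*z^2) dz = (-6*z) dz, which multiplied by dx ∧ dw gives (6*z) dx ∧ dz ∧ dw
  d(w*z + 2*x^2 + 2*x*y) includes (∂/∂x)(w*z + 2*x^2 + 2*x*y) dx = (4*x + 2*y) dx, which multiplied by dy ∧ dz gives (4*x + 2*y) dx ∧ dy ∧ dz
  d(w*z + 2*x^2 + 2*x*y) includes (∂/∂w)(w*z + 2*x^2 + 2*x*y) dw = (z) dw, which multiplied by dy ∧ dz gives (z) dy ∧ dz ∧ dw
Collecting like 3-forms: d(omega) = (4*x + 3*y) dx ∧ dy ∧ dz + (5*z) dx ∧ dz ∧ dw + (-3*w) dx ∧ dy ∧ dw + (z) dy ∧ dz ∧ dw.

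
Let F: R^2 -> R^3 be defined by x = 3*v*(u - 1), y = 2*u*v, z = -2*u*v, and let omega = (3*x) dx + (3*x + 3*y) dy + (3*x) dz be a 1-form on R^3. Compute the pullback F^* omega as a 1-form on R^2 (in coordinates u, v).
F^* omega = (v^2*(39*u - 27)) du + (3*v*(13*u^2 - 18*u + 9)) dv

Using F^*(f dg) = (f ∘ F) d(g ∘ F), substitute each coordinate x_i by F_i(u, v) in f_i, and replace dx_i by d F_i = (∂F_i/∂u) du + (∂F_i/∂v) dv.
  For the x component: f_1(F) = 9*v*(u - 1); d F_1 = (3*v) du + (3*u - 3) dv
  For the y component: f_2(F) = 3*v*(5*u - 3); d F_2 = (2*v) du + (2*u) dv
  For the z component: f_3(F) = 9*v*(u - 1); d F_3 = (-2*v) du + (-2*u) dv
Combining and collecting du, dv coefficients:
  coeff of du: v^2*(39*u - 27)
  coeff of dv: 3*v*(13*u^2 - 18*u + 9)
F^* omega = (v^2*(39*u - 27)) du + (3*v*(13*u^2 - 18*u + 9)) dv.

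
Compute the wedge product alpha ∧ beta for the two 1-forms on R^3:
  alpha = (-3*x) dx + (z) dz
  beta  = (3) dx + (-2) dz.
alpha ∧ beta = (6*x - 3*z) dx ∧ dz

Distribute the wedge, using dx_i ∧ dx_j = -dx_j ∧ dx_i and dx_i ∧ dx_i = 0. For each pair (i, j) with i < j, the coefficient of dx_i ∧ dx_j in alpha ∧ beta is (alpha_i * beta_j - alpha_j * beta_i). Collecting: alpha ∧ beta = (6*x - 3*z) dx ∧ dz.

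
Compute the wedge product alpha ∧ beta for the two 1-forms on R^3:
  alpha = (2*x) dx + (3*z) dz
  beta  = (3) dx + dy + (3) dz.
alpha ∧ beta = (2*x) dx ∧ dy + (6*x - 9*z) dx ∧ dz + (-3*z) dy ∧ dz

Distribute the wedge, using dx_i ∧ dx_j = -dx_j ∧ dx_i and dx_i ∧ dx_i = 0. For each pair (i, j) with i < j, the coefficient of dx_i ∧ dx_j in alpha ∧ beta is (alpha_i * beta_j - alpha_j * beta_i). Collecting: alpha ∧ beta = (2*x) dx ∧ dy + (6*x - 9*z) dx ∧ dz + (-3*z) dy ∧ dz.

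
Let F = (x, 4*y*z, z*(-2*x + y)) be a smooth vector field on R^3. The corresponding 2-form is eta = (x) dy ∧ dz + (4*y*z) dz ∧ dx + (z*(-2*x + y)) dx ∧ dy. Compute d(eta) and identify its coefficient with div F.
d(eta) = (-2*x + y + 4*z + 1) dx ∧ dy ∧ dz; div F = -2*x + y + 4*z + 1

For a 2-form in R^3 of the form above, applying d gives a 3-form with coefficient ∂P/∂x + ∂Q/∂y + ∂R/∂z:
  ∂P/∂x = 1
  ∂Q/∂y = 4*z
  ∂R/∂z = -2*x + y
Sum = -2*x + y + 4*z + 1, which is exactly div F.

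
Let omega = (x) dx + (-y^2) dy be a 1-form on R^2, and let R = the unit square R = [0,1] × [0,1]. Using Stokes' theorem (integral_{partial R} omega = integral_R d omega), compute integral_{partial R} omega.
integral_(partial R) omega = 0

Stokes: integral_partial_R omega = integral_R d omega with d omega = (∂Q/∂x - ∂P/∂y) dx ∧ dy.
  ∂Q/∂x = 0
  ∂P/∂y = 0
  integrand = ∂Q/∂x - ∂P/∂y = 0.
Integrating over R: integral_0^1 integral_0^1 (0) dx dy = 0.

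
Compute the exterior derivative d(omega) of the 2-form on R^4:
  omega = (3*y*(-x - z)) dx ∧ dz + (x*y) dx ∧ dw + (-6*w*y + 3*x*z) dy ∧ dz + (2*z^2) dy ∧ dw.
d(omega) = (3*x + 6*z) dx ∧ dy ∧ dz + (-x) dx ∧ dy ∧ dw + (-6*y - 4*z) dy ∧ dz ∧ dw

For a 2-form omega = sum_{i<j} g_{ij} dx_i ∧ dx_j, the exterior derivative is
  d(omega) = sum_{i<j} d(g_{ij}) ∧ dx_i ∧ dx_j = sum_{i<j, k} (∂g_{ij}/∂x_k) dx_k ∧ dx_i ∧ dx_j.
Expand each term, using dx_k ∧ dx_i ∧ dx_j = sgn(permutation) dx_{(a)} ∧ dx_{(b)} ∧ dx_{(c)} with (a < b < c) sorted:
  d(3*y*(-x - z)) includes (∂/∂y)(3*y*(-x - z)) dy = (-3*x - 3*z) dy, which multiplied by dx ∧ dz gives (3*x + 3*z) dx ∧ dy ∧ dz
  d(x*y) includes (∂/∂y)(x*y) dy = (x) dy, which multiplied by dx ∧ dw gives (-x) dx ∧ dy ∧ dw
  d(-6*w*y + 3*x*z) includes (∂/∂x)(-6*w*y + 3*x*z) dx = (3*z) dx, which multiplied by dy ∧ dz gives (3*z) dx ∧ dy ∧ dz
  d(-6*w*y + 3*x*z) includes (∂/∂w)(-6*w*y + 3*x*z) dw = (-6*y) dw, which multiplied by dy ∧ dz gives (-6*y) dy ∧ dz ∧ dw
  d(2*z^2) includes (∂/∂z)(2*z^2) dz = (4*z) dz, which multiplied by dy ∧ dw gives (-4*z) dy ∧ dz ∧ dw
Collecting like 3-forms: d(omega) = (3*x + 6*z) dx ∧ dy ∧ dz + (-x) dx ∧ dy ∧ dw + (-6*y - 4*z) dy ∧ dz ∧ dw.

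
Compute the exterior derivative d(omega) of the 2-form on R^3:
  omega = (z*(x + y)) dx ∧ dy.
d(omega) = (x + y) dx ∧ dy ∧ dz

For a 2-form omega = sum_{i<j} g_{ij} dx_i ∧ dx_j, the exterior derivative is
  d(omega) = sum_{i<j} d(g_{ij}) ∧ dx_i ∧ dx_j = sum_{i<j, k} (∂g_{ij}/∂x_k) dx_k ∧ dx_i ∧ dx_j.
Expand each term, using dx_k ∧ dx_i ∧ dx_j = sgn(permutation) dx_{(a)} ∧ dx_{(b)} ∧ dx_{(c)} with (a < b < c) sorted:
  d(z*(x + y)) includes (∂/∂z)(z*(x + y)) dz = (x + y) dz, which multiplied by dx ∧ dy gives (x + y) dx ∧ dy ∧ dz
Collecting like 3-forms: d(omega) = (x + y) dx ∧ dy ∧ dz.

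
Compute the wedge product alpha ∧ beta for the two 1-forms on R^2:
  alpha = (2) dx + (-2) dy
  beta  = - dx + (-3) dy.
alpha ∧ beta = (-8) dx ∧ dy

Distribute the wedge, using dx_i ∧ dx_j = -dx_j ∧ dx_i and dx_i ∧ dx_i = 0. For each pair (i, j) with i < j, the coefficient of dx_i ∧ dx_j in alpha ∧ beta is (alpha_i * beta_j - alpha_j * beta_i). Collecting: alpha ∧ beta = (-8) dx ∧ dy.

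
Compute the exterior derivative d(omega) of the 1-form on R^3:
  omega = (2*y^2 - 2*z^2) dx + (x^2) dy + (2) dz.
d(omega) = (2*x - 4*y) dx ∧ dy + (4*z) dx ∧ dz

For a 1-form omega = sum_i f_i dx_i, the exterior derivative is
  d(omega) = sum_{i < j} (∂f_j/∂x_i - ∂f_i/∂x_j) dx_i ∧ dx_j.
  coefficient of dx ∧ dy: ∂f_2/∂x - ∂f_1/∂y = ∂(x^2)/∂x - ∂(2*y^2 - 2*z^2)/∂y = 2*x - 4*y
  coefficient of dx ∧ dz: ∂f_3/∂x - ∂f_1/∂z = ∂(2)/∂x - ∂(2*y^2 - 2*z^2)/∂z = 4*z
Assembling: d(omega) = (2*x - 4*y) dx ∧ dy + (4*z) dx ∧ dz.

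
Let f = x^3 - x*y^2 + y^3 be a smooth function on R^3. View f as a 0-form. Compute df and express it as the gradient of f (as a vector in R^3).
df = (3*x^2 - y^2) dx + (y*(-2*x + 3*y)) dy + (0) dz; grad f = (3*x^2 - y^2, y*(-2*x + 3*y), 0)

For a 0-form f, d f = (∂f/∂x) dx + (∂f/∂y) dy + (∂f/∂z) dz. The components of the vector representation are exactly the entries of grad f in Cartesian coordinates:
  ∂f/∂x = 3*x^2 - y^2
  ∂f/∂y = y*(-2*x + 3*y)
  ∂f/∂z = 0.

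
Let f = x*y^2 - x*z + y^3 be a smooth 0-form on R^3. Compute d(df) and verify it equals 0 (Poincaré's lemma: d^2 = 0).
d(df) = 0

Step 1: df = sum_i (∂f/∂x_i) dx_i = (y^2 - z) dx + (y*(2*x + 3*y)) dy + (-x) dz.
Step 2: Apply d again. Using the 1-form formula, the coefficient of dx ∧ dy in d(df) is ∂^2 f/∂x ∂y - ∂^2 f/∂y ∂x = (2*y) - (2*y) = 0 (equality of mixed partials for smooth f).
Similarly for dx ∧ dz and dy ∧ dz — all coefficients vanish. So d(df) = 0.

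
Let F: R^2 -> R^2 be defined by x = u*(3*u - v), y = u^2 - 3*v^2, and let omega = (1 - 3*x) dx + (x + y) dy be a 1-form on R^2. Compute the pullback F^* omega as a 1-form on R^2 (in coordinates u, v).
F^* omega = (-46*u^3 + 25*u^2*v - 9*u*v^2 + 6*u - v) du + (9*u^3 - 27*u^2*v + 6*u*v^2 - u + 18*v^3) dv

Using F^*(f dg) = (f ∘ F) d(g ∘ F), substitute each coordinate x_i by F_i(u, v) in f_i, and replace dx_i by d F_i = (∂F_i/∂u) du + (∂F_i/∂v) dv.
  For the x component: f_1(F) = -9*u^2 + 3*u*v + 1; d F_1 = (6*u - v) du + (-u) dv
  For the y component: f_2(F) = 4*u^2 - u*v - 3*v^2; d F_2 = (2*u) du + (-6*v) dv
Combining and collecting du, dv coefficients:
  coeff of du: -46*u^3 + 25*u^2*v - 9*u*v^2 + 6*u - v
  coeff of dv: 9*u^3 - 27*u^2*v + 6*u*v^2 - u + 18*v^3
F^* omega = (-46*u^3 + 25*u^2*v - 9*u*v^2 + 6*u - v) du + (9*u^3 - 27*u^2*v + 6*u*v^2 - u + 18*v^3) dv.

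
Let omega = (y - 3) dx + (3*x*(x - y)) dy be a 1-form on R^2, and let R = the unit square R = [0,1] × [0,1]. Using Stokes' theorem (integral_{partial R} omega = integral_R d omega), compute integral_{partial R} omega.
integral_(partial R) omega = 1/2

Stokes: integral_partial_R omega = integral_R d omega with d omega = (∂Q/∂x - ∂P/∂y) dx ∧ dy.
  ∂Q/∂x = 6*x - 3*y
  ∂P/∂y = 1
  integrand = ∂Q/∂x - ∂P/∂y = 6*x - 3*y - 1.
Integrating over R: integral_0^1 integral_0^1 (6*x - 3*y - 1) dx dy = 1/2.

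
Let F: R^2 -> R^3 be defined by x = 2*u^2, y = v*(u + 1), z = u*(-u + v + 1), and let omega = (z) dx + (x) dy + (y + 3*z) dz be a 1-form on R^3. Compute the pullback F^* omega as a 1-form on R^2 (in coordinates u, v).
F^* omega = (2*u^3 - 5*u^2*v - 5*u^2 + 4*u*v^2 + 5*u*v + 3*u + v^2 + v) du + (u*(-u^2 + 4*u*v + 5*u + v)) dv

Using F^*(f dg) = (f ∘ F) d(g ∘ F), substitute each coordinate x_i by F_i(u, v) in f_i, and replace dx_i by d F_i = (∂F_i/∂u) du + (∂F_i/∂v) dv.
  For the x component: f_1(F) = u*(-u + v + 1); d F_1 = (4*u) du + (0) dv
  For the y component: f_2(F) = 2*u^2; d F_2 = (v) du + (u + 1) dv
  For the z component: f_3(F) = -3*u^2 + 4*u*v + 3*u + v; d F_3 = (-2*u + v + 1) du + (u) dv
Combining and collecting du, dv coefficients:
  coeff of du: 2*u^3 - 5*u^2*v - 5*u^2 + 4*u*v^2 + 5*u*v + 3*u + v^2 + v
  coeff of dv: u*(-u^2 + 4*u*v + 5*u + v)
F^* omega = (2*u^3 - 5*u^2*v - 5*u^2 + 4*u*v^2 + 5*u*v + 3*u + v^2 + v) du + (u*(-u^2 + 4*u*v + 5*u + v)) dv.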